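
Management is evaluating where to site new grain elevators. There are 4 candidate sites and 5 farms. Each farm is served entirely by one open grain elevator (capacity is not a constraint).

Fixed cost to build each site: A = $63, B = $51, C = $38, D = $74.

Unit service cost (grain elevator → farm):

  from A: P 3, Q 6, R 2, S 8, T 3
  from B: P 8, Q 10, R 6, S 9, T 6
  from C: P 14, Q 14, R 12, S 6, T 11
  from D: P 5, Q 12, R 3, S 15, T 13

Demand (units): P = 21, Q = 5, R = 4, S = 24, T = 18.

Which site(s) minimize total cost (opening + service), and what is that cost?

Open A and C; minimum total cost 400.

For any fixed open set, each farm goes to its cheapest open site; total = fixed + service.
{A, C}: P→A 3·21=63, Q→A 6·5=30, R→A 2·4=8, S→C 6·24=144, T→A 3·18=54. Service 299; fixed 101; total 400.
{A}: P→A 3·21=63, Q→A 6·5=30, R→A 2·4=8, S→A 8·24=192, T→A 3·18=54. Service 347; fixed 63; total 410.
{A, B, C}: service 299 + fixed 152 = 451
{A, B, C, D}: service 299 + fixed 226 = 525
No other subset beats 400.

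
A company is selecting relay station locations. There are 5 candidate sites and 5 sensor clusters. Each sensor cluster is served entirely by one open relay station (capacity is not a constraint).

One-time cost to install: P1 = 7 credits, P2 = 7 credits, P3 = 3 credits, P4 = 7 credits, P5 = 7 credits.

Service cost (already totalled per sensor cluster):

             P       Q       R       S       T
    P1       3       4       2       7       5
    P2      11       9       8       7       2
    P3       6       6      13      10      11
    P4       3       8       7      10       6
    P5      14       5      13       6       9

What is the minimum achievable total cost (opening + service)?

For any fixed open set, each sensor cluster goes to its cheapest open site; total = fixed + service.
{P1}: P→P1 3, Q→P1 4, R→P1 2, S→P1 7, T→P1 5. Service 21; fixed 7; total 28.
{P1, P3}: P→P1 3, Q→P1 4, R→P1 2, S→P1 7, T→P1 5. Service 21; fixed 10; total 31.
{P1, P2}: service 18 + fixed 14 = 32
{P1, P2, P3, P4, P5}: service 17 + fixed 31 = 48
No other subset beats 28.

Minimum total cost: 28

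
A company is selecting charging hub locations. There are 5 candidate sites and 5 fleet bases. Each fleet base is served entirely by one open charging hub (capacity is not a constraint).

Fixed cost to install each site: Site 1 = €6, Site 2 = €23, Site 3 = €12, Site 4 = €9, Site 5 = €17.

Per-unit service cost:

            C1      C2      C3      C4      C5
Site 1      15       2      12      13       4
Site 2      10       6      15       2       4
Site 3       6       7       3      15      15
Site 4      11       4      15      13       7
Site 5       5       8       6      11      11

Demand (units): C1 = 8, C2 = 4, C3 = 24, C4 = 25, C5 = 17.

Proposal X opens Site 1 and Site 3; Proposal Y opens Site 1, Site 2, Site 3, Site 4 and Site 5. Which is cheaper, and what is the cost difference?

Proposal Y is cheaper by 234.

Proposal X: {Site 1, Site 3}: C1→Site 3 6·8=48, C2→Site 1 2·4=8, C3→Site 3 3·24=72, C4→Site 1 13·25=325, C5→Site 1 4·17=68. Service 521; fixed 18; total 539.
Proposal Y: {Site 1, Site 2, Site 3, Site 4, Site 5}: C1→Site 5 5·8=40, C2→Site 1 2·4=8, C3→Site 3 3·24=72, C4→Site 2 2·25=50, C5→Site 1 4·17=68. Service 238; fixed 67; total 305.
Difference: |539 − 305| = 234.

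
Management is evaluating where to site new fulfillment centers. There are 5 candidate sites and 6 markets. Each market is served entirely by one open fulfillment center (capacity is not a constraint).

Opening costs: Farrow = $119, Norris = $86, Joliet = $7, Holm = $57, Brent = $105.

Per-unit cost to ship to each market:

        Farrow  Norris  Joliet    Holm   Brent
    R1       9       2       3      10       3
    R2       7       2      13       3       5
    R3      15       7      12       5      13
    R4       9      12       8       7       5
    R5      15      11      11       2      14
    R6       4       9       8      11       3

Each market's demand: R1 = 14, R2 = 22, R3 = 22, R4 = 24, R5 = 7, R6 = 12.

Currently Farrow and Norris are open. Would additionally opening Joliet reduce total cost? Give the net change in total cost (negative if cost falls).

Yes — net change −17 (cost falls by 17).

Current service cost with {Farrow, Norris}: 567.
Adding Joliet: each market re-picks its cheapest; new service cost 543, saving 24.
Extra fixed cost: 7. Net change = 7 − 24 = -17.
(Totals: 772 → 755.)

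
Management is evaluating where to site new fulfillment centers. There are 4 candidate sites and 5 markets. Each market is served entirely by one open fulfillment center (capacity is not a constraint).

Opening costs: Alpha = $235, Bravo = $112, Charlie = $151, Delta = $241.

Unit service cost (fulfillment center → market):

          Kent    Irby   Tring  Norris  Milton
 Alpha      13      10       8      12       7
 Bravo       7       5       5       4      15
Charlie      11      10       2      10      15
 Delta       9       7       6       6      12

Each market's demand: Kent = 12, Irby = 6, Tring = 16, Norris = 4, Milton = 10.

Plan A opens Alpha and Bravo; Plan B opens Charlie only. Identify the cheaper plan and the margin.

Plan B is cheaper by 62.

Plan A: {Alpha, Bravo}: Kent→Bravo 7·12=84, Irby→Bravo 5·6=30, Tring→Bravo 5·16=80, Norris→Bravo 4·4=16, Milton→Alpha 7·10=70. Service 280; fixed 347; total 627.
Plan B: {Charlie}: Kent→Charlie 11·12=132, Irby→Charlie 10·6=60, Tring→Charlie 2·16=32, Norris→Charlie 10·4=40, Milton→Charlie 15·10=150. Service 414; fixed 151; total 565.
Difference: |627 − 565| = 62.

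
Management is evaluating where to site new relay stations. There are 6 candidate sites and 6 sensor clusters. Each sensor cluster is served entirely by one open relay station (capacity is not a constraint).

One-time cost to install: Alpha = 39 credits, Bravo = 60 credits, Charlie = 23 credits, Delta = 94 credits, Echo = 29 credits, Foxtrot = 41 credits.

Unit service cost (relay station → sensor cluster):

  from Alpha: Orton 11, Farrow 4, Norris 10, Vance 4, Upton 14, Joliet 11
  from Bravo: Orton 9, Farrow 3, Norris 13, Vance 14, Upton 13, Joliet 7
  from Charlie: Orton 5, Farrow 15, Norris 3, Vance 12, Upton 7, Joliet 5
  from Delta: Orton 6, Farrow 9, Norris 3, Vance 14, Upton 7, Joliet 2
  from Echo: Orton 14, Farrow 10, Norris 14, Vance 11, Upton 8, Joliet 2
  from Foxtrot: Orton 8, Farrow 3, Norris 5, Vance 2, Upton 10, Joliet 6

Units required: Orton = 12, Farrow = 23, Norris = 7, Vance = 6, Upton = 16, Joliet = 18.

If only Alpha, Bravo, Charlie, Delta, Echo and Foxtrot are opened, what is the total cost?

Total cost: 596

Each sensor cluster is assigned to its cheapest site among the open ones.
{Alpha, Bravo, Charlie, Delta, Echo, Foxtrot}: Orton→Charlie 5·12=60, Farrow→Bravo 3·23=69, Norris→Charlie 3·7=21, Vance→Foxtrot 2·6=12, Upton→Charlie 7·16=112, Joliet→Delta 2·18=36. Service 310; fixed 286; total 596.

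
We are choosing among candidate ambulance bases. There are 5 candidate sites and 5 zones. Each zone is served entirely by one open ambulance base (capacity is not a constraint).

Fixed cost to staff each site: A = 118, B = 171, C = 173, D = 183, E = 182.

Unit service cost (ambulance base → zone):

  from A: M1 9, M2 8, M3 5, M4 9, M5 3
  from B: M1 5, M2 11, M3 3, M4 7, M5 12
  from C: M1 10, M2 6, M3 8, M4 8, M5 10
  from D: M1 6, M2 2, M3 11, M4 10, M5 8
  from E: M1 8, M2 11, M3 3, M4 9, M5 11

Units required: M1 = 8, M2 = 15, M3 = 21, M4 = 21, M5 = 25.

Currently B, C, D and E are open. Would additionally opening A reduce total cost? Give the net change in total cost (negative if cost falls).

Yes — net change −7 (cost falls by 7).

Current service cost with {B, C, D, E}: 480.
Adding A: each zone re-picks its cheapest; new service cost 355, saving 125.
Extra fixed cost: 118. Net change = 118 − 125 = -7.
(Totals: 1189 → 1182.)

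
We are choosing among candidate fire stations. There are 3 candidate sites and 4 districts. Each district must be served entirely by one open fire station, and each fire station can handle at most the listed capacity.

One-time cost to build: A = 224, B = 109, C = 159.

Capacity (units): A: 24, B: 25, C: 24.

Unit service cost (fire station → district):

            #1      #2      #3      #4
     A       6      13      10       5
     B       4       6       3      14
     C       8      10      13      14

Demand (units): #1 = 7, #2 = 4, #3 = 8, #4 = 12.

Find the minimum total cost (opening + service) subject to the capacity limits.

Minimum total cost: 469

Open {A, B}: #1→B 4·7=28, #2→B 6·4=24, #3→B 3·8=24, #4→A 5·12=60.
Loads: A carries 12/24, B carries 19/25. Service 136; fixed 333; total 469.
Next best feasible plan costs 483.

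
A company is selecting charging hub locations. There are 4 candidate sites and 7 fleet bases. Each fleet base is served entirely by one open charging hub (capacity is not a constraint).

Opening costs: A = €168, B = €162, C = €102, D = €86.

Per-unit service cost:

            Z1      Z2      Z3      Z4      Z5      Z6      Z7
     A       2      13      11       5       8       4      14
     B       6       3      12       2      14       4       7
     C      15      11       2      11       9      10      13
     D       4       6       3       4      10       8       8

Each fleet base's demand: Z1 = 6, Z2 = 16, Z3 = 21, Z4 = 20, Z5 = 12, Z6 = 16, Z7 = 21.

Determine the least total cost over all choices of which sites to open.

For any fixed open set, each fleet base goes to its cheapest open site; total = fixed + service.
{B, C}: Z1→B 6·6=36, Z2→B 3·16=48, Z3→C 2·21=42, Z4→B 2·20=40, Z5→C 9·12=108, Z6→B 4·16=64, Z7→B 7·21=147. Service 485; fixed 264; total 749.
{B, D}: service 506 + fixed 248 = 754
{D}: Z1→D 4·6=24, Z2→D 6·16=96, Z3→D 3·21=63, Z4→D 4·20=80, Z5→D 10·12=120, Z6→D 8·16=128, Z7→D 8·21=168. Service 679; fixed 86; total 765.
{A, B, C, D}: service 449 + fixed 518 = 967
No other subset beats 749.

Minimum total cost: 749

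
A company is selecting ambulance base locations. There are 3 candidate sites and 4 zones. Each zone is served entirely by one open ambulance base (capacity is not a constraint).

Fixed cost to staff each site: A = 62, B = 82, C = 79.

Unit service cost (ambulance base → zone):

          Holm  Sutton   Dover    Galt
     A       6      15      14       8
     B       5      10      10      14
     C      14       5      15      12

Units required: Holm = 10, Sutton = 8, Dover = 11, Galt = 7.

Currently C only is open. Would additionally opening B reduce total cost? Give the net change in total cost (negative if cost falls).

Current service cost with {C}: 429.
Adding B: each zone re-picks its cheapest; new service cost 284, saving 145.
Extra fixed cost: 82. Net change = 82 − 145 = -63.
(Totals: 508 → 445.)

Yes — net change −63 (cost falls by 63).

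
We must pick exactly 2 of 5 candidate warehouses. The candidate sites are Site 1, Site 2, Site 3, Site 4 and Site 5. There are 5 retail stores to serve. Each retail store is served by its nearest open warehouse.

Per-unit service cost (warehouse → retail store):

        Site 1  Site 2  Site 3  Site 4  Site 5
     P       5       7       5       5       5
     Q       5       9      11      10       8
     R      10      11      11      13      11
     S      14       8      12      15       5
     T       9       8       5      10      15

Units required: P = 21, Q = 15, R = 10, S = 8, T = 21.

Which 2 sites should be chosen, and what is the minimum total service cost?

Choose Site 3 and Site 5; total service cost 480.

With exactly 2 open, each retail store uses its cheapest among the chosen.
{Site 3, Site 5}: P→Site 3 5·21=105, Q→Site 5 8·15=120, R→Site 3 11·10=110, S→Site 5 5·8=40, T→Site 3 5·21=105. Service cost 480.
{Site 1, Site 3}: service cost 481
{Site 1, Site 5}: service cost 509
Among all 10 size-2 choices, {Site 3, Site 5} is lowest.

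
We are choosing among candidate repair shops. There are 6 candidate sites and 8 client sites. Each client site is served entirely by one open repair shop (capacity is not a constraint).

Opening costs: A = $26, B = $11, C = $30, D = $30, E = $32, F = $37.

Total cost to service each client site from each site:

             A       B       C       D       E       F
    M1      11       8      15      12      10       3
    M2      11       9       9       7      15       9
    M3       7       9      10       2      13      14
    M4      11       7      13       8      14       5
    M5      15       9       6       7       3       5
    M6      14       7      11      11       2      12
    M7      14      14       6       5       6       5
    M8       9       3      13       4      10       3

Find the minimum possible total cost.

For any fixed open set, each client site goes to its cheapest open site; total = fixed + service.
{B}: M1→B 8, M2→B 9, M3→B 9, M4→B 7, M5→B 9, M6→B 7, M7→B 14, M8→B 3. Service 66; fixed 11; total 77.
{D}: service 56 + fixed 30 = 86
{B, D}: service 46 + fixed 41 = 87
{A, B, C, D, E, F}: M1→F 3, M2→D 7, M3→D 2, M4→F 5, M5→E 3, M6→E 2, M7→D 5, M8→B 3. Service 30; fixed 166; total 196.
No other subset beats 77.

Minimum total cost: 77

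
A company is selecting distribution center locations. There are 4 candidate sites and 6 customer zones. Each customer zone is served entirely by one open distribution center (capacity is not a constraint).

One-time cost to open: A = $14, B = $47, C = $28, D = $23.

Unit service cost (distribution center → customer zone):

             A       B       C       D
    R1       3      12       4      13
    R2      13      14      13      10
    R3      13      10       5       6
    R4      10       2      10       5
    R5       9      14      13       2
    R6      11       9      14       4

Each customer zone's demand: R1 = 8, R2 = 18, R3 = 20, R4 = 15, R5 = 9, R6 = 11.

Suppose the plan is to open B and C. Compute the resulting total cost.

Total cost: 687

Each customer zone is assigned to its cheapest site among the open ones.
{B, C}: R1→C 4·8=32, R2→C 13·18=234, R3→C 5·20=100, R4→B 2·15=30, R5→C 13·9=117, R6→B 9·11=99. Service 612; fixed 75; total 687.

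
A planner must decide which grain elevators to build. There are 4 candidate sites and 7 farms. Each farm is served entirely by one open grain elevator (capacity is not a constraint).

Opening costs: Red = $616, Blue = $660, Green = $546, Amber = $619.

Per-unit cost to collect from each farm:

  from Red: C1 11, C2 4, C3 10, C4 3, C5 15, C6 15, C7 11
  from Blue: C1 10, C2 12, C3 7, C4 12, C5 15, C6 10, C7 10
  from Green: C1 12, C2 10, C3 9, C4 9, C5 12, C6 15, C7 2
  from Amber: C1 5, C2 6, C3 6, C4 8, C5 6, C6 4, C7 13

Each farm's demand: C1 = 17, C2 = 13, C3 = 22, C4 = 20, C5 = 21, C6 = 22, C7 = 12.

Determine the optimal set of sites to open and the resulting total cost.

For any fixed open set, each farm goes to its cheapest open site; total = fixed + service.
{Amber}: C1→Amber 5·17=85, C2→Amber 6·13=78, C3→Amber 6·22=132, C4→Amber 8·20=160, C5→Amber 6·21=126, C6→Amber 4·22=88, C7→Amber 13·12=156. Service 825; fixed 619; total 1444.
{Green, Amber}: C1→Amber 5·17=85, C2→Amber 6·13=78, C3→Amber 6·22=132, C4→Amber 8·20=160, C5→Amber 6·21=126, C6→Amber 4·22=88, C7→Green 2·12=24. Service 693; fixed 1165; total 1858.
{Green}: C1→Green 12·17=204, C2→Green 10·13=130, C3→Green 9·22=198, C4→Green 9·20=180, C5→Green 12·21=252, C6→Green 15·22=330, C7→Green 2·12=24. Service 1318; fixed 546; total 1864.
{Red, Blue, Green, Amber}: service 567 + fixed 2441 = 3008
(All 15 nonempty subsets were checked; Amber only is lowest.)

Open Amber only; minimum total cost 1444.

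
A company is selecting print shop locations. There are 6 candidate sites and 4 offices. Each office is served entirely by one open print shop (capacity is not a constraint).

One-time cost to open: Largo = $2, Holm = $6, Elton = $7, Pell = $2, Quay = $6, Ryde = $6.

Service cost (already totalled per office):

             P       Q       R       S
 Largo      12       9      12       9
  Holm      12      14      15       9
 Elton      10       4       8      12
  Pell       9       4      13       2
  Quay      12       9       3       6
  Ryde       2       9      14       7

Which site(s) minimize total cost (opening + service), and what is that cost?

Open Pell, Quay and Ryde; minimum total cost 25.

For any fixed open set, each office goes to its cheapest open site; total = fixed + service.
{Pell, Quay, Ryde}: P→Ryde 2, Q→Pell 4, R→Quay 3, S→Pell 2. Service 11; fixed 14; total 25.
{Pell, Quay}: service 18 + fixed 8 = 26
{Largo, Pell, Quay, Ryde}: P→Ryde 2, Q→Pell 4, R→Quay 3, S→Pell 2. Service 11; fixed 16; total 27.
{Largo, Holm, Elton, Pell, Quay, Ryde}: P→Ryde 2, Q→Elton 4, R→Quay 3, S→Pell 2. Service 11; fixed 29; total 40.
No other subset beats 25.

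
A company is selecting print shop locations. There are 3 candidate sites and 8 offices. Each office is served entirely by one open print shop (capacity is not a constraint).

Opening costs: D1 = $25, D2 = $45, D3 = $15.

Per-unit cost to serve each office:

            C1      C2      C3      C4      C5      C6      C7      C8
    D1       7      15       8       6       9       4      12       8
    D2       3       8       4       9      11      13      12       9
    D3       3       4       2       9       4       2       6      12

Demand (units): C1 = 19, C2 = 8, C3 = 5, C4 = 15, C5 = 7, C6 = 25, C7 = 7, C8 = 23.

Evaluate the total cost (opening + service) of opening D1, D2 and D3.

Total cost: 578

Each office is assigned to its cheapest site among the open ones.
{D1, D2, D3}: C1→D2 3·19=57, C2→D3 4·8=32, C3→D3 2·5=10, C4→D1 6·15=90, C5→D3 4·7=28, C6→D3 2·25=50, C7→D3 6·7=42, C8→D1 8·23=184. Service 493; fixed 85; total 578.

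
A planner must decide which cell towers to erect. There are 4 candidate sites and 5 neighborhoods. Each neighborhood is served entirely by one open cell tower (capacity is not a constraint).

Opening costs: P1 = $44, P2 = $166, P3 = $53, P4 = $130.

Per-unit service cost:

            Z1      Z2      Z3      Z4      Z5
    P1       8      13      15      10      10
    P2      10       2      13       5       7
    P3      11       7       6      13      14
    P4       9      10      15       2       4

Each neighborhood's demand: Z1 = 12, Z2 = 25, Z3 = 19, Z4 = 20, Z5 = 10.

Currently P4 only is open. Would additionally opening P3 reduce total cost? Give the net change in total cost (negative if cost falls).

Current service cost with {P4}: 723.
Adding P3: each neighborhood re-picks its cheapest; new service cost 477, saving 246.
Extra fixed cost: 53. Net change = 53 − 246 = -193.
(Totals: 853 → 660.)

Yes — net change −193 (cost falls by 193).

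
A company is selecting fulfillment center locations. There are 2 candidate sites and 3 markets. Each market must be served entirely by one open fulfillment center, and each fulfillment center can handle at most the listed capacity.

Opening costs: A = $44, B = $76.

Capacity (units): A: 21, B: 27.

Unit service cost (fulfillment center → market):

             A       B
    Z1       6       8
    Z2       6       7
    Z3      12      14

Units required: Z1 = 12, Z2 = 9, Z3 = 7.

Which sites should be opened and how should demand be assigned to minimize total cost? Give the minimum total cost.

Minimum total cost: 339

Open {A, B}: Z1→A 6·12=72, Z2→B 7·9=63, Z3→A 12·7=84.
Loads: A carries 19/21, B carries 9/27. Service 219; fixed 120; total 339.
Next best feasible plan costs 344.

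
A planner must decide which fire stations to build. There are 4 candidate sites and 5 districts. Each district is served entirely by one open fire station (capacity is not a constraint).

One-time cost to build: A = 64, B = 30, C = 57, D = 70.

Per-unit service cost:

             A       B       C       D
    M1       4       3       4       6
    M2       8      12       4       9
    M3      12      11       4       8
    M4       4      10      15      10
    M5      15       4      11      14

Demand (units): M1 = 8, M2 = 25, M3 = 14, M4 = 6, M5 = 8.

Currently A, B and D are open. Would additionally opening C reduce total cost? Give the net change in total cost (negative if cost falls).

Current service cost with {A, B, D}: 392.
Adding C: each district re-picks its cheapest; new service cost 236, saving 156.
Extra fixed cost: 57. Net change = 57 − 156 = -99.
(Totals: 556 → 457.)

Yes — net change −99 (cost falls by 99).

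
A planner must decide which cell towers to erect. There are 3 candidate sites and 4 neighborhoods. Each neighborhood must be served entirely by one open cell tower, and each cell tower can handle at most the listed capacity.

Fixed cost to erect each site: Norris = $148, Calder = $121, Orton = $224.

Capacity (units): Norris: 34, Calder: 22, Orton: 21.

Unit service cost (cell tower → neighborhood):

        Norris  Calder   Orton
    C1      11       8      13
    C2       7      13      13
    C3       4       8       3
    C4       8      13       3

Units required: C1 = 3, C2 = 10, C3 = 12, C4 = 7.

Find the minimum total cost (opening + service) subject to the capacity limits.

Open {Norris}: C1→Norris 11·3=33, C2→Norris 7·10=70, C3→Norris 4·12=48, C4→Norris 8·7=56.
Loads: Norris carries 32/34. Service 207; fixed 148; total 355.
Next best feasible plan costs 467.

Minimum total cost: 355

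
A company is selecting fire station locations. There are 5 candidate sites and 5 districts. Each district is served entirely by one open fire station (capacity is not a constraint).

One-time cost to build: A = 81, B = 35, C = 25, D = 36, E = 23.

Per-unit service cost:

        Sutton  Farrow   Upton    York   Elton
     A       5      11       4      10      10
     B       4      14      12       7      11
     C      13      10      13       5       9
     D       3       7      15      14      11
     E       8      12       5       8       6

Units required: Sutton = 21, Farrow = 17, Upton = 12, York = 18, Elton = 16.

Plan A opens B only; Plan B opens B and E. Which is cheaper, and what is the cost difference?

Plan B is cheaper by 175.

Plan A: {B}: Sutton→B 4·21=84, Farrow→B 14·17=238, Upton→B 12·12=144, York→B 7·18=126, Elton→B 11·16=176. Service 768; fixed 35; total 803.
Plan B: {B, E}: Sutton→B 4·21=84, Farrow→E 12·17=204, Upton→E 5·12=60, York→B 7·18=126, Elton→E 6·16=96. Service 570; fixed 58; total 628.
Difference: |803 − 628| = 175.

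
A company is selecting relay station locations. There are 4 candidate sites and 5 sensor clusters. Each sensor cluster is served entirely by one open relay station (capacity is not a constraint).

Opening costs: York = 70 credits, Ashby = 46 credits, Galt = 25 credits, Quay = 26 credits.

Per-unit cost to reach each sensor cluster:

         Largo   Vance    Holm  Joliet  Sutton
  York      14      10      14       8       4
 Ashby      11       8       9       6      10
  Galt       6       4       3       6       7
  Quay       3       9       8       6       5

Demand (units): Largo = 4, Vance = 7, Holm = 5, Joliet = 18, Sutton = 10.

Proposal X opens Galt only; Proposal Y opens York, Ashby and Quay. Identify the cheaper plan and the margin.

Proposal X: {Galt}: Largo→Galt 6·4=24, Vance→Galt 4·7=28, Holm→Galt 3·5=15, Joliet→Galt 6·18=108, Sutton→Galt 7·10=70. Service 245; fixed 25; total 270.
Proposal Y: {York, Ashby, Quay}: Largo→Quay 3·4=12, Vance→Ashby 8·7=56, Holm→Quay 8·5=40, Joliet→Ashby 6·18=108, Sutton→York 4·10=40. Service 256; fixed 142; total 398.
Difference: |270 − 398| = 128.

Proposal X is cheaper by 128.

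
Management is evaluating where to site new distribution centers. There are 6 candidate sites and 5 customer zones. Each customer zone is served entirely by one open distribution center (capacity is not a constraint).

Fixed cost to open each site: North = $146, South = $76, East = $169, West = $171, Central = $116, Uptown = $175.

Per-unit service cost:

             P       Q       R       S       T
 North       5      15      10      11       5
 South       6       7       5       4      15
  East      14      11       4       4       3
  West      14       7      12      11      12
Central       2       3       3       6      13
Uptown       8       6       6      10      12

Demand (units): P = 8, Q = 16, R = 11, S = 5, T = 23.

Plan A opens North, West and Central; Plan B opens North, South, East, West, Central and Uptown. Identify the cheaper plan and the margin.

Plan A is cheaper by 364.

Plan A: {North, West, Central}: P→Central 2·8=16, Q→Central 3·16=48, R→Central 3·11=33, S→Central 6·5=30, T→North 5·23=115. Service 242; fixed 433; total 675.
Plan B: {North, South, East, West, Central, Uptown}: P→Central 2·8=16, Q→Central 3·16=48, R→Central 3·11=33, S→South 4·5=20, T→East 3·23=69. Service 186; fixed 853; total 1039.
Difference: |675 − 1039| = 364.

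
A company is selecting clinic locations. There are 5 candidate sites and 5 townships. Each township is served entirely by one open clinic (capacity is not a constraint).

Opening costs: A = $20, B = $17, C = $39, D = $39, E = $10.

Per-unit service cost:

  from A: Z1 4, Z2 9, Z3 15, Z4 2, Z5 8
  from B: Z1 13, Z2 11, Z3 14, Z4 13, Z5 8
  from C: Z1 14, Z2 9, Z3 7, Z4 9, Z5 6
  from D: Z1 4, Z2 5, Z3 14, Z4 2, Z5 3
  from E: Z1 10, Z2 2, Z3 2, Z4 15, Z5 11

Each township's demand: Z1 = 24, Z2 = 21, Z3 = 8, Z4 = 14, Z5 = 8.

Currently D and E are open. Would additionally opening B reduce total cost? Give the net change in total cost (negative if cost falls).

No — net change +17 (cost rises by 17).

Current service cost with {D, E}: 206.
Adding B: each township re-picks its cheapest; new service cost 206, saving 0.
Extra fixed cost: 17. Net change = 17 − 0 = 17.
(Totals: 255 → 272.)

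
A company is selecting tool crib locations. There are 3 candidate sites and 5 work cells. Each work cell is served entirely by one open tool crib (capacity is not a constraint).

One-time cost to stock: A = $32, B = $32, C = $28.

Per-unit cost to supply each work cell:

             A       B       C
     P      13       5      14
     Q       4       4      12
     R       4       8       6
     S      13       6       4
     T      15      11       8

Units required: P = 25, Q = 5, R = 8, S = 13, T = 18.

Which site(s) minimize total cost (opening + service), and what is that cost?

For any fixed open set, each work cell goes to its cheapest open site; total = fixed + service.
{B, C}: P→B 5·25=125, Q→B 4·5=20, R→C 6·8=48, S→C 4·13=52, T→C 8·18=144. Service 389; fixed 60; total 449.
{A, B, C}: service 373 + fixed 92 = 465
{A, B}: service 453 + fixed 64 = 517
{C}: service 654 + fixed 28 = 682
No other subset beats 449.

Open B and C; minimum total cost 449.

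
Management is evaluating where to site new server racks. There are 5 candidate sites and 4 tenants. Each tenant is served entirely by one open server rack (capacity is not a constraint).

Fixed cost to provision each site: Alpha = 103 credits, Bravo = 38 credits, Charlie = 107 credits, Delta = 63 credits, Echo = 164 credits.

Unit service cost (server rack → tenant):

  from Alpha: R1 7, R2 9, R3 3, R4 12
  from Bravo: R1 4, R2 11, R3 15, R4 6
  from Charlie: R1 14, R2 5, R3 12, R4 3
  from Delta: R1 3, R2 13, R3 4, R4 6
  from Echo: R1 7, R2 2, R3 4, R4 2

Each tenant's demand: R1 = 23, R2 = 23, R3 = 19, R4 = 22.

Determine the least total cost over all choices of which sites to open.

Minimum total cost: 460

For any fixed open set, each tenant goes to its cheapest open site; total = fixed + service.
{Bravo, Echo}: R1→Bravo 4·23=92, R2→Echo 2·23=46, R3→Echo 4·19=76, R4→Echo 2·22=44. Service 258; fixed 202; total 460.
{Delta, Echo}: service 235 + fixed 227 = 462
{Echo}: service 327 + fixed 164 = 491
{Alpha, Bravo, Charlie, Delta, Echo}: service 216 + fixed 475 = 691
No other subset beats 460.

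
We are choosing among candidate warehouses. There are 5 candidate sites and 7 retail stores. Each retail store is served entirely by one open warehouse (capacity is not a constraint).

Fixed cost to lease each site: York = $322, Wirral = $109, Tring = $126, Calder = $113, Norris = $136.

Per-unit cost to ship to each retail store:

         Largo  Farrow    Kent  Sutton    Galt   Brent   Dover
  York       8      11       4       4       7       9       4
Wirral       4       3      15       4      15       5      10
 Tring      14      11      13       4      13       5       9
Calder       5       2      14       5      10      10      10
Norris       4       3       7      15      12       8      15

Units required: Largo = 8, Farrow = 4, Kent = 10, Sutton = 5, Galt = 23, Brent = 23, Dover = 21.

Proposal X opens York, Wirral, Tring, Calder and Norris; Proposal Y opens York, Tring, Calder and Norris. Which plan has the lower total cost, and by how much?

Proposal X: {York, Wirral, Tring, Calder, Norris}: Largo→Wirral 4·8=32, Farrow→Calder 2·4=8, Kent→York 4·10=40, Sutton→York 4·5=20, Galt→York 7·23=161, Brent→Wirral 5·23=115, Dover→York 4·21=84. Service 460; fixed 806; total 1266.
Proposal Y: {York, Tring, Calder, Norris}: Largo→Norris 4·8=32, Farrow→Calder 2·4=8, Kent→York 4·10=40, Sutton→York 4·5=20, Galt→York 7·23=161, Brent→Tring 5·23=115, Dover→York 4·21=84. Service 460; fixed 697; total 1157.
Difference: |1266 − 1157| = 109.

Proposal Y is cheaper by 109.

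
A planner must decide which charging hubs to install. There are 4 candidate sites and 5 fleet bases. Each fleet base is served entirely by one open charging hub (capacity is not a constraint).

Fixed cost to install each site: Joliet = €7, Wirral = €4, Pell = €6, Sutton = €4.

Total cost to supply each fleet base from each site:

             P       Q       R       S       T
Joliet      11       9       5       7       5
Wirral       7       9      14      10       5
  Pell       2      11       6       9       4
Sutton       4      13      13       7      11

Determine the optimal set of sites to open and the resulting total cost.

For any fixed open set, each fleet base goes to its cheapest open site; total = fixed + service.
{Pell}: P→Pell 2, Q→Pell 11, R→Pell 6, S→Pell 9, T→Pell 4. Service 32; fixed 6; total 38.
{Joliet, Pell}: P→Pell 2, Q→Joliet 9, R→Joliet 5, S→Joliet 7, T→Pell 4. Service 27; fixed 13; total 40.
{Wirral, Pell}: service 30 + fixed 10 = 40
{Joliet, Wirral, Pell, Sutton}: P→Pell 2, Q→Joliet 9, R→Joliet 5, S→Joliet 7, T→Pell 4. Service 27; fixed 21; total 48.
(All 15 nonempty subsets were checked; Pell only is lowest.)

Open Pell only; minimum total cost 38.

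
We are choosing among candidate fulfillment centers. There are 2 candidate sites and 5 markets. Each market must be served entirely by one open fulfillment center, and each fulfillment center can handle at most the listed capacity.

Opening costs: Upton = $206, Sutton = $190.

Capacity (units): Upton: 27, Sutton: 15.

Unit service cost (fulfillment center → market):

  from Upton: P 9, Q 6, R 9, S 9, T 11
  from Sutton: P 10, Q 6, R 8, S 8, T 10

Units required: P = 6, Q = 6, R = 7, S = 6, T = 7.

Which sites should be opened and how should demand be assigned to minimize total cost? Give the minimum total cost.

Open {Upton, Sutton}: P→Upton 9·6=54, Q→Upton 6·6=36, R→Sutton 8·7=56, S→Upton 9·6=54, T→Sutton 10·7=70.
Loads: Upton carries 18/27, Sutton carries 14/15. Service 270; fixed 396; total 666.
Next best feasible plan costs 667.

Minimum total cost: 666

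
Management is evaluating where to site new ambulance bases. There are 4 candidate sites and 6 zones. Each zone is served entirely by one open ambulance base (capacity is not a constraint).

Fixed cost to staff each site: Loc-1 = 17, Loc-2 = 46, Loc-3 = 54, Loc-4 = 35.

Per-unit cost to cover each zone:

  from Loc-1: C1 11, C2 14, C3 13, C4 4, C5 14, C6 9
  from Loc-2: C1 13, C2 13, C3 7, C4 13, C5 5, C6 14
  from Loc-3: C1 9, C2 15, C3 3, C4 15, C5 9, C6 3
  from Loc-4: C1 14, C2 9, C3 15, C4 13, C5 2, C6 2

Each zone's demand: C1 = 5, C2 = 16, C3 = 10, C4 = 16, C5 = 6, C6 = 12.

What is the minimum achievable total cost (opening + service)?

For any fixed open set, each zone goes to its cheapest open site; total = fixed + service.
{Loc-1, Loc-3, Loc-4}: C1→Loc-3 9·5=45, C2→Loc-4 9·16=144, C3→Loc-3 3·10=30, C4→Loc-1 4·16=64, C5→Loc-4 2·6=12, C6→Loc-4 2·12=24. Service 319; fixed 106; total 425.
{Loc-1, Loc-2, Loc-4}: service 369 + fixed 98 = 467
{Loc-1, Loc-2, Loc-3, Loc-4}: service 319 + fixed 152 = 471
{Loc-1}: service 665 + fixed 17 = 682
(All 15 nonempty subsets were checked; Loc-1, Loc-3 and Loc-4 is lowest.)

Minimum total cost: 425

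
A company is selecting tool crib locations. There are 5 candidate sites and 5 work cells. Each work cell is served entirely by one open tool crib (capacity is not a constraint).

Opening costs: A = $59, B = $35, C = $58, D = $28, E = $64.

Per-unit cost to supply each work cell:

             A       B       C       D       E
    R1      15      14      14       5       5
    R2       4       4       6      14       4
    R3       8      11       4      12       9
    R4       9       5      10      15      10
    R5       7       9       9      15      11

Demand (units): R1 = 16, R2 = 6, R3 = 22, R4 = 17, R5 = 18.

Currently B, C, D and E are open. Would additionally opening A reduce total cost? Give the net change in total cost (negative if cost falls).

No — net change +23 (cost rises by 23).

Current service cost with {B, C, D, E}: 439.
Adding A: each work cell re-picks its cheapest; new service cost 403, saving 36.
Extra fixed cost: 59. Net change = 59 − 36 = 23.
(Totals: 624 → 647.)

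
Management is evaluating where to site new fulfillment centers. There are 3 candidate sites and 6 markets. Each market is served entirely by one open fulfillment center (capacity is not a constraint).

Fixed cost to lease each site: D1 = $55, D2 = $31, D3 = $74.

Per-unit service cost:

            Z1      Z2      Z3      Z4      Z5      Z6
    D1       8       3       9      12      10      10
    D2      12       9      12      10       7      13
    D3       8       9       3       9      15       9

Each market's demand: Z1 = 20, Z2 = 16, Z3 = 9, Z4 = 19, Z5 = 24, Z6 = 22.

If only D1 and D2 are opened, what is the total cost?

Each market is assigned to its cheapest site among the open ones.
{D1, D2}: Z1→D1 8·20=160, Z2→D1 3·16=48, Z3→D1 9·9=81, Z4→D2 10·19=190, Z5→D2 7·24=168, Z6→D1 10·22=220. Service 867; fixed 86; total 953.

Total cost: 953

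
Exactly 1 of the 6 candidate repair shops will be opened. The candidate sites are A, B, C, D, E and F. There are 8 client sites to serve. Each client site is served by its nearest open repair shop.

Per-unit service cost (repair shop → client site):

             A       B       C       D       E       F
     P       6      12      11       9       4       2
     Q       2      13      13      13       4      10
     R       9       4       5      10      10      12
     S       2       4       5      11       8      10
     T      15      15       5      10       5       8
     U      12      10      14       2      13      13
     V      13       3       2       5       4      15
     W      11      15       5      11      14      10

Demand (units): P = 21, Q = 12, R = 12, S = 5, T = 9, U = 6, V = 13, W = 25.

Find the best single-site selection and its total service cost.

With exactly 1 open, each client site uses its cheapest among the chosen.
{C}: P→C 11·21=231, Q→C 13·12=156, R→C 5·12=60, S→C 5·5=25, T→C 5·9=45, U→C 14·6=84, V→C 2·13=26, W→C 5·25=125. Service cost 752.
{E}: service cost 817
{A}: service cost 919
Among all 6 size-1 choices, {C} is lowest.

Choose C only; total service cost 752.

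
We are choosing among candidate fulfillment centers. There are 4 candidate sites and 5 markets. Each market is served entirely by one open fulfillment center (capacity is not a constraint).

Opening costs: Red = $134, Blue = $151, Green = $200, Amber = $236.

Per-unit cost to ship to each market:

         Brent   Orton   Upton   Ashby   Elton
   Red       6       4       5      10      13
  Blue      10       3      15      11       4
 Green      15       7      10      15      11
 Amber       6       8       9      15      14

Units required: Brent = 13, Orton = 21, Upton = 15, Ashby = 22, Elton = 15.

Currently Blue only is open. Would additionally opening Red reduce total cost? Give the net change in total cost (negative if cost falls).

Yes — net change −90 (cost falls by 90).

Current service cost with {Blue}: 720.
Adding Red: each market re-picks its cheapest; new service cost 496, saving 224.
Extra fixed cost: 134. Net change = 134 − 224 = -90.
(Totals: 871 → 781.)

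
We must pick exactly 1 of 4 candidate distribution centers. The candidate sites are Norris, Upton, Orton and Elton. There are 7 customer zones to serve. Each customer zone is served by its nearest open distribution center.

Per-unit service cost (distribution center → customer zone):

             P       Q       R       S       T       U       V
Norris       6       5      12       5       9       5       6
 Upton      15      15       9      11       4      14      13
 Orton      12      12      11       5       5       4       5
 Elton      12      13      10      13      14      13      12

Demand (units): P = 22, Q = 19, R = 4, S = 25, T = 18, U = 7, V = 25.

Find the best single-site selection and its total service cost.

With exactly 1 open, each customer zone uses its cheapest among the chosen.
{Norris}: P→Norris 6·22=132, Q→Norris 5·19=95, R→Norris 12·4=48, S→Norris 5·25=125, T→Norris 9·18=162, U→Norris 5·7=35, V→Norris 6·25=150. Service cost 747.
{Orton}: service cost 904
{Upton}: service cost 1421
Among all 4 size-1 choices, {Norris} is lowest.

Choose Norris only; total service cost 747.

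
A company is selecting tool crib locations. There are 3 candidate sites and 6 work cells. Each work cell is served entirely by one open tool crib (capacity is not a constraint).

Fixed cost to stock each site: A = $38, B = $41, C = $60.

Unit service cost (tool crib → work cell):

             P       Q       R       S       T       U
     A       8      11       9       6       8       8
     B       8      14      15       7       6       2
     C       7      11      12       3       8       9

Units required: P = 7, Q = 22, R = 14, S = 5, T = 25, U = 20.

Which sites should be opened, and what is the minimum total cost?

Open A and B; minimum total cost 723.

For any fixed open set, each work cell goes to its cheapest open site; total = fixed + service.
{A, B}: P→A 8·7=56, Q→A 11·22=242, R→A 9·14=126, S→A 6·5=30, T→B 6·25=150, U→B 2·20=40. Service 644; fixed 79; total 723.
{A, B, C}: P→C 7·7=49, Q→A 11·22=242, R→A 9·14=126, S→C 3·5=15, T→B 6·25=150, U→B 2·20=40. Service 622; fixed 139; total 761.
{B, C}: service 664 + fixed 101 = 765
{A}: service 814 + fixed 38 = 852
No other subset beats 723.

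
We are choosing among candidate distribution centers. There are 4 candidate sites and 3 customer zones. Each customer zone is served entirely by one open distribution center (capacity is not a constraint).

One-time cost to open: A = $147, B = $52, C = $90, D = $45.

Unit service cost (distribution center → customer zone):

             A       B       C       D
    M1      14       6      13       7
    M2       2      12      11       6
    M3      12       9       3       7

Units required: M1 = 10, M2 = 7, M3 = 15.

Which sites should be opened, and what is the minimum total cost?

For any fixed open set, each customer zone goes to its cheapest open site; total = fixed + service.
{D}: M1→D 7·10=70, M2→D 6·7=42, M3→D 7·15=105. Service 217; fixed 45; total 262.
{C, D}: service 157 + fixed 135 = 292
{B, D}: service 207 + fixed 97 = 304
{A, B, C, D}: service 119 + fixed 334 = 453
No other subset beats 262.

Open D only; minimum total cost 262.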